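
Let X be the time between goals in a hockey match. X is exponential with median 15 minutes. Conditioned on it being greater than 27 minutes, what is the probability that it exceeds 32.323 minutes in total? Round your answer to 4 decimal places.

For an exponential, median = ln(2)/λ, so λ = ln 2 / 15 = 0.0462098 per minute.
By the memoryless property, P(X > 27+5.323 | X > 27) = P(X > 5.323).
P(X > 5.323) = e^(−0.24597) ≈ 0.7819.

0.7819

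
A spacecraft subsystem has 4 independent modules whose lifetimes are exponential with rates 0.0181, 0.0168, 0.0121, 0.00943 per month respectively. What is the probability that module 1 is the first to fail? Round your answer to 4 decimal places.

The time to first failure is exponential with rate Σλ = 0.0181 + 0.0168 + 0.0121 + 0.00943 = 0.05643.
P(module 1 first) = λ_1/Σλ = 0.0181/0.05643 ≈ 0.3208.

0.3208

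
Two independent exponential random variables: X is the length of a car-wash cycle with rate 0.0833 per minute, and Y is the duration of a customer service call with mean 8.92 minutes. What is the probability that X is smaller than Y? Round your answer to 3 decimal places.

0.426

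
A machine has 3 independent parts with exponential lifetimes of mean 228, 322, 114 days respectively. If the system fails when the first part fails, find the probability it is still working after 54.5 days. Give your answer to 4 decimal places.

0.4122

The first failure time is exponential with rate Σλ_i = 1/228 + 1/322 + 1/114 = 0.0162635 per day.
P(min > 54.5) = e^(−0.0162635·54.5) = e^(−0.88636) ≈ 0.4122.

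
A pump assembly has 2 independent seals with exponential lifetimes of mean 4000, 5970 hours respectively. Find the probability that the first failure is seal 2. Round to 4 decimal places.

0.4012

Rates: λ_i = 1/mean_i → 0.00025, 0.000167504; Σλ = 0.000417504.
P(seal 2 first) = λ_2/Σλ = 0.000167504/0.000417504 ≈ 0.4012.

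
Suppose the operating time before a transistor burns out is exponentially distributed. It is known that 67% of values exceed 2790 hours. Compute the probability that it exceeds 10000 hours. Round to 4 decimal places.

0.2380

e^(−λ·2790) = 0.67 ⇒ λ = −ln(0.67)/2790 = 0.00014354.
P(X > 10000) = e^(−0.00014354·10000) = e^(−1.4354) ≈ 0.2380.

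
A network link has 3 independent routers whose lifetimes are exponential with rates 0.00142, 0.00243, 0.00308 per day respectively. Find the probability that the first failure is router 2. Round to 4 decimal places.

0.3506

The time to first failure is exponential with rate Σλ = 0.00142 + 0.00243 + 0.00308 = 0.00693.
P(router 2 first) = λ_2/Σλ = 0.00243/0.00693 ≈ 0.3506.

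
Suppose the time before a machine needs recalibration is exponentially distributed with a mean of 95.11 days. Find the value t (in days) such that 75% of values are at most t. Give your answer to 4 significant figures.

131.9

The rate is λ = 1/95.11 = 0.0105141 per day.
Set 1 − e^(−λt) = 0.75, so t = −ln(0.25)/λ = 1.3863/0.0105141 ≈ 131.85 days.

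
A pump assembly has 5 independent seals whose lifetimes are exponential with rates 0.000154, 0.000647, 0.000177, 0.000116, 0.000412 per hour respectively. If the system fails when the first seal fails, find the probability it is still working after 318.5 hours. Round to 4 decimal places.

0.6190

The time to first failure is exponential with rate Σλ = 0.000154 + 0.000647 + 0.000177 + 0.000116 + 0.000412 = 0.001506.
P(min > 318.5) = e^(−0.001506·318.5) = e^(−0.47966) ≈ 0.6190.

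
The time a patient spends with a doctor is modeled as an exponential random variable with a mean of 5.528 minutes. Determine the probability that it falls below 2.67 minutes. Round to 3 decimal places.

The rate is λ = 1/5.528 = 0.180897 per minute.
P(X ≤ 2.67) = 1 − e^(−λ·2.67) = 1 − e^(−0.483) ≈ 0.383.

0.383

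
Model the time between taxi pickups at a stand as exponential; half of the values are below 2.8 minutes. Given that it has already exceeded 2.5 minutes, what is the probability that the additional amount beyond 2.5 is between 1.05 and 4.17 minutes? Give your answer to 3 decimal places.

For an exponential, median = ln(2)/λ, so λ = ln 2 / 2.8 = 0.247553 per minute.
Memoryless: the residual past 2.5 is again Exp(λ).
P(1.05 < residual < 4.17) = e^(−λ·1.05) − e^(−λ·4.17) = 0.77111 − 0.35619 ≈ 0.415.

0.415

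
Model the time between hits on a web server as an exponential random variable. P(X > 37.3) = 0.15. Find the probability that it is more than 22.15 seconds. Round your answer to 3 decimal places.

0.324

e^(−λ·37.3) = 0.15 ⇒ λ = −ln(0.15)/37.3 = 0.0508611.
P(X > 22.15) = e^(−0.0508611·22.15) = e^(−1.1266) ≈ 0.324.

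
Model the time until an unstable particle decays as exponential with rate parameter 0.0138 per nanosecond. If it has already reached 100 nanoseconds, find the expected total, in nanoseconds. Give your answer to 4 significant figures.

By memorylessness, E[X | X > 100] = 100 + 1/λ = 100 + 72.4638 = 172.464 nanoseconds.

172.5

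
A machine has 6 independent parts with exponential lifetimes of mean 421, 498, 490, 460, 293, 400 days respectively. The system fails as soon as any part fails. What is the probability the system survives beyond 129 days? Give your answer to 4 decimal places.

0.1538

The first failure time is exponential with rate Σλ_i = 1/421 + 1/498 + 1/490 + 1/460 + 1/293 + 1/400 = 0.014511 per day.
P(min > 129) = e^(−0.014511·129) = e^(−1.8719) ≈ 0.1538.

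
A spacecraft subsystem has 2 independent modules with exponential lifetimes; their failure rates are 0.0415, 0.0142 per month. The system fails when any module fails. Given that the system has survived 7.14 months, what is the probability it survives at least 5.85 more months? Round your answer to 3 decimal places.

0.722

Time to first failure ~ Exp(Σλ) with Σλ = 0.0557.
By memorylessness, P(T > 7.14+5.85 | T > 7.14) = P(T > 5.85) = e^(−0.0557·5.85) ≈ 0.722.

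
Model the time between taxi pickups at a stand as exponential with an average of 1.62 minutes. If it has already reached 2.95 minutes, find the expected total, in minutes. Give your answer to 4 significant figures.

The rate is λ = 1/1.62 = 0.617284 per minute.
By memorylessness, E[X | X > 2.95] = 2.95 + 1/λ = 2.95 + 1.62 = 4.57 minutes.

4.570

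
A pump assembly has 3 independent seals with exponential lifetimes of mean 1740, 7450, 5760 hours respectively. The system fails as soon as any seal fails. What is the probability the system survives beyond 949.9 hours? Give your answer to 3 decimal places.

0.432

The first failure time is exponential with rate Σλ_i = 1/1740 + 1/7450 + 1/5760 = 0.000882552 per hour.
P(min > 949.9) = e^(−0.000882552·949.9) = e^(−0.83834) ≈ 0.432.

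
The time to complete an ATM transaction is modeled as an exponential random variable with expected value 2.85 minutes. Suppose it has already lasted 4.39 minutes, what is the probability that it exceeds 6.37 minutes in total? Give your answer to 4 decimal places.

The rate is λ = 1/2.85 = 0.350877 per minute.
By the memoryless property, P(X > 4.39+1.98 | X > 4.39) = P(X > 1.98).
P(X > 1.98) = e^(−0.69474) ≈ 0.4992.

0.4992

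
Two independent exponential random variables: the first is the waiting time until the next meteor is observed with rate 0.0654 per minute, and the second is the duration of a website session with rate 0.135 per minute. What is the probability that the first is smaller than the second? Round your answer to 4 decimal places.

0.3263

λ_1 = 0.0654, λ_2 = 0.135.
For independent exponentials, P(the first < the second) = λ_1/(λ_1+λ_2) = 0.0654/0.2004 ≈ 0.3263.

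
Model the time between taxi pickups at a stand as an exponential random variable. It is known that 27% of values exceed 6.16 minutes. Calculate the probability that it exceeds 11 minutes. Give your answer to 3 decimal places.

0.097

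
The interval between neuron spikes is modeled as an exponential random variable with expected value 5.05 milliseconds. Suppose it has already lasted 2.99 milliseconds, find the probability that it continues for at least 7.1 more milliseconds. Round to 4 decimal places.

0.2451

The rate is λ = 1/5.05 = 0.19802 per millisecond.
P(X > s+t | X > s) = e^(−λ(s+t))/e^(−λs) = e^(−λt), independent of s = 2.99.
P(X > 7.1) = e^(−1.4059) ≈ 0.2451.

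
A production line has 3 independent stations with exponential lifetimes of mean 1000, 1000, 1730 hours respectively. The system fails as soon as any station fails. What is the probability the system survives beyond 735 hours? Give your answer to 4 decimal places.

The first failure time is exponential with rate Σλ_i = 1/1000 + 1/1000 + 1/1730 = 0.00257803 per hour.
P(min > 735) = e^(−0.00257803·735) = e^(−1.8949) ≈ 0.1503.

0.1503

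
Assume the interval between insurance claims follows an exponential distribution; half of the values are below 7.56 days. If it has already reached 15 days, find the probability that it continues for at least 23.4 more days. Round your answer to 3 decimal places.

0.117

For an exponential, median = ln(2)/λ, so λ = ln 2 / 7.56 = 0.0916861 per day.
By the memoryless property, P(X > 15+23.4 | X > 15) = P(X > 23.4).
P(X > 23.4) = e^(−2.1455) ≈ 0.117.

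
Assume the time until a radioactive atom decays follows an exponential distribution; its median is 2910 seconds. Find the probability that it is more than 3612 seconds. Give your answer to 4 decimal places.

0.4230

For an exponential, median = ln(2)/λ, so λ = ln 2 / 2910 = 0.000238195 per second.
P(X > 3612) = e^(−λ·3612) = e^(−0.86036) ≈ 0.4230.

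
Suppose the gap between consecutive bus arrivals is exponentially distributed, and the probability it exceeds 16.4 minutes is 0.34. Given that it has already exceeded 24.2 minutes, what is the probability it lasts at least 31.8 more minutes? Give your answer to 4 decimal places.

0.1235

From e^(−λ·16.4) = 0.34, λ = −ln(0.34)/16.4 = 0.0657811.
Memoryless: P(X > 24.2+31.8 | X > 24.2) = P(X > 31.8) = e^(−0.0657811·31.8) ≈ 0.1235.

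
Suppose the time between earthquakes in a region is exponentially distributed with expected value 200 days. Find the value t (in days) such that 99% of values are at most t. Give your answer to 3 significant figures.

921

The rate is λ = 1/200 = 0.005 per day.
Set 1 − e^(−λt) = 0.99, so t = −ln(0.01)/λ = 4.6052/0.005 ≈ 921.034 days.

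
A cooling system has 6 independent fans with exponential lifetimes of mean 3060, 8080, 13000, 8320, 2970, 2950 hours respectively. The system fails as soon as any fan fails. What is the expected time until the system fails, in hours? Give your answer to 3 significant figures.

The first failure time is exponential with rate Σλ_i = 1/3060 + 1/8080 + 1/13000 + 1/8320 + 1/2970 + 1/2950 = 0.00132336 per hour.
E[min] = 1/Σλ = 1/0.00132336 = 755.653 hours.

756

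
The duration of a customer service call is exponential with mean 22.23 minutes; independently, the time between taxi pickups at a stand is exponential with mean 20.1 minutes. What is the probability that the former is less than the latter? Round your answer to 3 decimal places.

λ_1 = 1/22.23 = 0.0449843, λ_2 = 1/20.1 = 0.0497512.
For independent exponentials, P(the former < the latter) = λ_1/(λ_1+λ_2) = 0.0449843/0.0947355 ≈ 0.475.

0.475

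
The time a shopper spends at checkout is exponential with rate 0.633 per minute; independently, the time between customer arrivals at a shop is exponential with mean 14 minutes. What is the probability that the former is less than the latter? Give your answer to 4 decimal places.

0.8986

λ_1 = 0.633, λ_2 = 1/14 = 0.0714286.
For independent exponentials, P(the former < the latter) = λ_1/(λ_1+λ_2) = 0.633/0.704429 ≈ 0.8986.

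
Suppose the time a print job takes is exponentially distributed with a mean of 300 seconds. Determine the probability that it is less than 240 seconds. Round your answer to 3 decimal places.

0.551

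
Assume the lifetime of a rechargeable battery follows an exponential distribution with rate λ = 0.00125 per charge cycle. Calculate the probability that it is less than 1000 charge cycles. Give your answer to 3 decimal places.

P(X ≤ 1000) = 1 − e^(−λ·1000) = 1 − e^(−1.25) ≈ 0.713.

0.713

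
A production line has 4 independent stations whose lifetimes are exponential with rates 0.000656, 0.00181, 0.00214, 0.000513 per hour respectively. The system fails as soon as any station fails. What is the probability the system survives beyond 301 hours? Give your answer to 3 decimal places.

The time to first failure is exponential with rate Σλ = 0.000656 + 0.00181 + 0.00214 + 0.000513 = 0.005119.
P(min > 301) = e^(−0.005119·301) = e^(−1.5408) ≈ 0.214.

0.214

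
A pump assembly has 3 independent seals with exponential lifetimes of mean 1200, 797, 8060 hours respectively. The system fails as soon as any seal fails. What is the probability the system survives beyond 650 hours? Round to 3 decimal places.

The first failure time is exponential with rate Σλ_i = 1/1200 + 1/797 + 1/8060 = 0.00221211 per hour.
P(min > 650) = e^(−0.00221211·650) = e^(−1.4379) ≈ 0.237.

0.237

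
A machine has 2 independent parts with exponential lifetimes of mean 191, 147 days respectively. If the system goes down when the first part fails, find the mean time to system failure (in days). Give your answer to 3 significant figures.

The first failure time is exponential with rate Σλ_i = 1/191 + 1/147 = 0.0120383 per day.
E[min] = 1/Σλ = 1/0.0120383 = 83.068 days.

83.1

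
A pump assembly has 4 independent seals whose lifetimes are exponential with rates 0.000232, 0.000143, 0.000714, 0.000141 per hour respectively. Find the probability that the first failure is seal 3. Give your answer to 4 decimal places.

0.5805

The time to first failure is exponential with rate Σλ = 0.000232 + 0.000143 + 0.000714 + 0.000141 = 0.00123.
P(seal 3 first) = λ_3/Σλ = 0.000714/0.00123 ≈ 0.5805.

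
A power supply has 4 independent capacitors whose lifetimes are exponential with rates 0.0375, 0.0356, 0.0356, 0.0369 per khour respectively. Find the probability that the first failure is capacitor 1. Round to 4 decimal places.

0.2576

The time to first failure is exponential with rate Σλ = 0.0375 + 0.0356 + 0.0356 + 0.0369 = 0.1456.
P(capacitor 1 first) = λ_1/Σλ = 0.0375/0.1456 ≈ 0.2576.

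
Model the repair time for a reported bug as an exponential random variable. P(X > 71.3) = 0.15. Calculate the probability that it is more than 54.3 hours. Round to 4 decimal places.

0.2358

e^(−λ·71.3) = 0.15 ⇒ λ = −ln(0.15)/71.3 = 0.0266076.
P(X > 54.3) = e^(−0.0266076·54.3) = e^(−1.4448) ≈ 0.2358.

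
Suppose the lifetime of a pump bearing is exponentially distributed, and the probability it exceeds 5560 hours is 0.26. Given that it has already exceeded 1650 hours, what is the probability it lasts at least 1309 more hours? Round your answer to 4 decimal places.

0.7282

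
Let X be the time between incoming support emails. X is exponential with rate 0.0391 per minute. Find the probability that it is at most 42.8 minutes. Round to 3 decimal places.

P(X ≤ 42.8) = 1 − e^(−λ·42.8) = 1 − e^(−1.6735) ≈ 0.812.

0.812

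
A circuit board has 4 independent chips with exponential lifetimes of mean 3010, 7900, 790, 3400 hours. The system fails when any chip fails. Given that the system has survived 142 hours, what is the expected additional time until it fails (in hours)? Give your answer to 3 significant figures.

495

First-failure rate Σλ = 1/3010 + 1/7900 + 1/790 + 1/3400 = 0.00201875.
By memorylessness the expected residual is 1/Σλ = 495.356 hours, regardless of the 142 already elapsed.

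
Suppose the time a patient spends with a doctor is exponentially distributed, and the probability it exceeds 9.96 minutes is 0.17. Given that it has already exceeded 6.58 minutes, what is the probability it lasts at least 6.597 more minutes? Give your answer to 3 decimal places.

0.309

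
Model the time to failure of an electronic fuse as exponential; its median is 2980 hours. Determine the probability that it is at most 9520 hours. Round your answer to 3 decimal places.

For an exponential, median = ln(2)/λ, so λ = ln 2 / 2980 = 0.0002326 per hour.
P(X ≤ 9520) = 1 − e^(−λ·9520) = 1 − e^(−2.2143) ≈ 0.891.

0.891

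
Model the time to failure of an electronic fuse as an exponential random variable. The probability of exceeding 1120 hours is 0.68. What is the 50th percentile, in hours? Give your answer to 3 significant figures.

2010

e^(−λ·1120) = 0.68 ⇒ λ = −ln(0.68)/1120 = 0.000344342.
50th percentile: 1 − e^(−λt) = 0.5, t = −ln(0.5)/λ = 2012.96 hours.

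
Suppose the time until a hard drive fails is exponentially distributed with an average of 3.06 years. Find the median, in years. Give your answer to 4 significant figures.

The rate is λ = 1/3.06 = 0.326797 per year.
Set 1 − e^(−λt) = 0.5, so t = −ln(0.5)/λ = 0.69315/0.326797 ≈ 2.12103 years.

2.121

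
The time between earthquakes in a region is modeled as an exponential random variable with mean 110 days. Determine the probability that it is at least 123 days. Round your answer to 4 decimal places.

0.3269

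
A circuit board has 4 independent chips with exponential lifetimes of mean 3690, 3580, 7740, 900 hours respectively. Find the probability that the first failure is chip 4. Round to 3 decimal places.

Rates: λ_i = 1/mean_i → 0.000271003, 0.00027933, 0.000129199, 0.00111111; Σλ = 0.00179064.
P(chip 4 first) = λ_4/Σλ = 0.00111111/0.00179064 ≈ 0.621.

0.621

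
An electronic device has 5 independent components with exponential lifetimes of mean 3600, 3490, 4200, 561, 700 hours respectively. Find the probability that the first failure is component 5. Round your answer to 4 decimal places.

Rates: λ_i = 1/mean_i → 0.000277778, 0.000286533, 0.000238095, 0.00178253, 0.00142857; Σλ = 0.00401351.
P(component 5 first) = λ_5/Σλ = 0.00142857/0.00401351 ≈ 0.3559.

0.3559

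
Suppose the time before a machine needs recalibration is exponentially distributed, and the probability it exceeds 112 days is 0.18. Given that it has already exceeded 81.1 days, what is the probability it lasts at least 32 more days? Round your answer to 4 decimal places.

0.6127

From e^(−λ·112) = 0.18, λ = −ln(0.18)/112 = 0.0153107.
Memoryless: P(X > 81.1+32 | X > 81.1) = P(X > 32) = e^(−0.0153107·32) ≈ 0.6127.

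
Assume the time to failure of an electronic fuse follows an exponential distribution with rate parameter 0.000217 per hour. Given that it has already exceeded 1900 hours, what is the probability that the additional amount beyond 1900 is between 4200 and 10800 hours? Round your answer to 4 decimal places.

0.3060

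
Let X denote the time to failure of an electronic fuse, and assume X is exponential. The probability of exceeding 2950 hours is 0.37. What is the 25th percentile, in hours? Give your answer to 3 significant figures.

e^(−λ·2950) = 0.37 ⇒ λ = −ln(0.37)/2950 = 0.000337035.
25th percentile: 1 − e^(−λt) = 0.25, t = −ln(0.75)/λ = 853.568 hours.

854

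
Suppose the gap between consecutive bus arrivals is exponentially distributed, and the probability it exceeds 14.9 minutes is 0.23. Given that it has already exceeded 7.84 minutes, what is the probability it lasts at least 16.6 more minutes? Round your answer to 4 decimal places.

From e^(−λ·14.9) = 0.23, λ = −ln(0.23)/14.9 = 0.098636.
Memoryless: P(X > 7.84+16.6 | X > 7.84) = P(X > 16.6) = e^(−0.098636·16.6) ≈ 0.1945.

0.1945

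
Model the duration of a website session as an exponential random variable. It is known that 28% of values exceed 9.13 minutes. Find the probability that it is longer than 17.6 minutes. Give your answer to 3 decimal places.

0.086

e^(−λ·9.13) = 0.28 ⇒ λ = −ln(0.28)/9.13 = 0.139427.
P(X > 17.6) = e^(−0.139427·17.6) = e^(−2.4539) ≈ 0.086.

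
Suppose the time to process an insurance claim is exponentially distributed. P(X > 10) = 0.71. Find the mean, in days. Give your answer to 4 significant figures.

29.20

e^(−λ·10) = 0.71 ⇒ λ = −ln(0.71)/10 = 0.034249.
Mean = 1/λ = 29.1979 days.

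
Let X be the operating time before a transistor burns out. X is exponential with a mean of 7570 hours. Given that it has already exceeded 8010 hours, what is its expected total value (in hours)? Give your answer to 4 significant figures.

15580

The rate is λ = 1/7570 = 0.0001321 per hour.
By memorylessness, E[X | X > 8010] = 8010 + 1/λ = 8010 + 7570 = 15580 hours.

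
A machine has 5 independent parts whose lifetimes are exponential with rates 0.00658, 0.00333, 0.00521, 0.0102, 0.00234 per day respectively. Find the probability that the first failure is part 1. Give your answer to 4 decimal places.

The time to first failure is exponential with rate Σλ = 0.00658 + 0.00333 + 0.00521 + 0.0102 + 0.00234 = 0.02766.
P(part 1 first) = λ_1/Σλ = 0.00658/0.02766 ≈ 0.2379.

0.2379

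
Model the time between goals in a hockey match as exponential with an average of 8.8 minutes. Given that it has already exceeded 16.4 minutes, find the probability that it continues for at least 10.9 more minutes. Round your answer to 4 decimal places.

The rate is λ = 1/8.8 = 0.113636 per minute.
By the memoryless property, P(X > 16.4+10.9 | X > 16.4) = P(X > 10.9).
P(X > 10.9) = e^(−1.2386) ≈ 0.2898.

0.2898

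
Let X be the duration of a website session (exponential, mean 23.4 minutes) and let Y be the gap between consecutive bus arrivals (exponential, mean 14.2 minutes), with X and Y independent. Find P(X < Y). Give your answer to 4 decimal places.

0.3777

λ_1 = 1/23.4 = 0.042735, λ_2 = 1/14.2 = 0.0704225.
For independent exponentials, P(X < Y) = λ_1/(λ_1+λ_2) = 0.042735/0.113158 ≈ 0.3777.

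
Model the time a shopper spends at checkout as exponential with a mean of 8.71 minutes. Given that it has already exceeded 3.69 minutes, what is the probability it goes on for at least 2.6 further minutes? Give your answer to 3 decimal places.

The rate is λ = 1/8.71 = 0.114811 per minute.
By the memoryless property, P(X > 3.69+2.6 | X > 3.69) = P(X > 2.6).
P(X > 2.6) = e^(−0.29851) ≈ 0.742.

0.742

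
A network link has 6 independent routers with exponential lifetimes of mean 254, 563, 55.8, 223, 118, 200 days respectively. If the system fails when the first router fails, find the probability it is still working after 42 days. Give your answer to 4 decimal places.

0.1743

The first failure time is exponential with rate Σλ_i = 1/254 + 1/563 + 1/55.8 + 1/223 + 1/118 + 1/200 = 0.0415932 per day.
P(min > 42) = e^(−0.0415932·42) = e^(−1.7469) ≈ 0.1743.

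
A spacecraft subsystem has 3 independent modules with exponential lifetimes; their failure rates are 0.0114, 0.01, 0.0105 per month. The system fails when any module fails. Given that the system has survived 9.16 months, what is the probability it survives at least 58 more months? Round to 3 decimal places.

Time to first failure ~ Exp(Σλ) with Σλ = 0.0319.
By memorylessness, P(T > 9.16+58 | T > 9.16) = P(T > 58) = e^(−0.0319·58) ≈ 0.157.

0.157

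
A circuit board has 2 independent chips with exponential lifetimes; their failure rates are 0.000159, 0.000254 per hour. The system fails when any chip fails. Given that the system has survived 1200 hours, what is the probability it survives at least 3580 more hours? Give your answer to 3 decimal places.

Time to first failure ~ Exp(Σλ) with Σλ = 0.000413.
By memorylessness, P(T > 1200+3580 | T > 1200) = P(T > 3580) = e^(−0.000413·3580) ≈ 0.228.

0.228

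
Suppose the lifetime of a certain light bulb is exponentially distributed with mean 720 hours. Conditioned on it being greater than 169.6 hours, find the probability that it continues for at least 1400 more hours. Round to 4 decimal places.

0.1431

The rate is λ = 1/720 = 0.00138889 per hour.
The exponential is memoryless, so the remaining time is again Exp(λ): the condition X > 169.6 is irrelevant.
P(X > 1400) = e^(−1.9444) ≈ 0.1431.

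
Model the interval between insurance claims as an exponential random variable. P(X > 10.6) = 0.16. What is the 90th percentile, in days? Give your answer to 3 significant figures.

13.3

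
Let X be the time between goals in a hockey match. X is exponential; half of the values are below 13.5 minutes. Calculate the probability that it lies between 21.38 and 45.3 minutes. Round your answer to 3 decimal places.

For an exponential, median = ln(2)/λ, so λ = ln 2 / 13.5 = 0.0513442 per minute.
P(21.38 < X < 45.3) = e^(−λ·21.38) − e^(−λ·45.3) = 0.33362 − 0.09770 ≈ 0.236.

0.236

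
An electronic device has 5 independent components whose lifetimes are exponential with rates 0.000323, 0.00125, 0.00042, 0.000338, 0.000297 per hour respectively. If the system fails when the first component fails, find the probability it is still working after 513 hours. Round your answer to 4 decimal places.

The time to first failure is exponential with rate Σλ = 0.000323 + 0.00125 + 0.00042 + 0.000338 + 0.000297 = 0.002628.
P(min > 513) = e^(−0.002628·513) = e^(−1.3482) ≈ 0.2597.

0.2597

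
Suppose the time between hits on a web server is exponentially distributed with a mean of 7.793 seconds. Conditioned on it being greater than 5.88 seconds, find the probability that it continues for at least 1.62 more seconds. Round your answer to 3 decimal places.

The rate is λ = 1/7.793 = 0.12832 per second.
The exponential is memoryless, so the remaining time is again Exp(λ): the condition X > 5.88 is irrelevant.
P(X > 1.62) = e^(−0.20788) ≈ 0.812.

0.812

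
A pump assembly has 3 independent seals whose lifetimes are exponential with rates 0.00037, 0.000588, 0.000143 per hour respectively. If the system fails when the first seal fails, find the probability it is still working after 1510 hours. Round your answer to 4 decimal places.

0.1897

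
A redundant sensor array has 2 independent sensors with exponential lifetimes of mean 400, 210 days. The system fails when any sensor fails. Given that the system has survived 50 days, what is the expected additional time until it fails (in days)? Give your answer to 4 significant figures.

137.7

First-failure rate Σλ = 1/400 + 1/210 = 0.0072619.
By memorylessness the expected residual is 1/Σλ = 137.705 days, regardless of the 50 already elapsed.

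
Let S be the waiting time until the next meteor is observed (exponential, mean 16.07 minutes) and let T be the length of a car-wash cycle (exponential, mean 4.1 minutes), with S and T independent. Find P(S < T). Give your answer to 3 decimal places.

0.203

λ_1 = 1/16.07 = 0.0622278, λ_2 = 1/4.1 = 0.243902.
For independent exponentials, P(S < T) = λ_1/(λ_1+λ_2) = 0.0622278/0.30613 ≈ 0.203.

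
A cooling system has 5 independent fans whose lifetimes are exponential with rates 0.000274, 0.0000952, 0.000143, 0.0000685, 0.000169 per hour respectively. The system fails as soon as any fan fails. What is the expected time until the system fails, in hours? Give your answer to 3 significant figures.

The time to first failure is exponential with rate Σλ = 0.000274 + 0.0000952 + 0.000143 + 0.0000685 + 0.000169 = 0.0007497.
E[min] = 1/Σλ = 1/0.0007497 = 1333.87 hours.

1330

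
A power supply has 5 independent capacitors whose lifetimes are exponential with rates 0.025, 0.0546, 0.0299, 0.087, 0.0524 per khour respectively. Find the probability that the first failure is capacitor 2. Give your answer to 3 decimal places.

0.219

The time to first failure is exponential with rate Σλ = 0.025 + 0.0546 + 0.0299 + 0.087 + 0.0524 = 0.2489.
P(capacitor 2 first) = λ_2/Σλ = 0.0546/0.2489 ≈ 0.219.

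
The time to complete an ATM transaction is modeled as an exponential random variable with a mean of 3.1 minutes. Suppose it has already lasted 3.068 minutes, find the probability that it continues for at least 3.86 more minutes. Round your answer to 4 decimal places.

0.2879

The rate is λ = 1/3.1 = 0.322581 per minute.
By the memoryless property, P(X > 3.068+3.86 | X > 3.068) = P(X > 3.86).
P(X > 3.86) = e^(−1.2452) ≈ 0.2879.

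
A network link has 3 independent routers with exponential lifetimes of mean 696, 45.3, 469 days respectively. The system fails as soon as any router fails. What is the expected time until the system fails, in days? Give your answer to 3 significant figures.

39.0

The first failure time is exponential with rate Σλ_i = 1/696 + 1/45.3 + 1/469 = 0.025644 per day.
E[min] = 1/Σλ = 1/0.025644 = 38.9954 days.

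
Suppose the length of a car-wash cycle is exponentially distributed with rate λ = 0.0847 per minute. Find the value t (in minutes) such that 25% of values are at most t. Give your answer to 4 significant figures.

Set 1 − e^(−λt) = 0.25, so t = −ln(0.75)/λ = 0.28768/0.0847 ≈ 3.39648 minutes.

3.396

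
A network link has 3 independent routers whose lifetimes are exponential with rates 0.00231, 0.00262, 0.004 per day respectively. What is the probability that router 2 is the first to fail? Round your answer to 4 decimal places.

The time to first failure is exponential with rate Σλ = 0.00231 + 0.00262 + 0.004 = 0.00893.
P(router 2 first) = λ_2/Σλ = 0.00262/0.00893 ≈ 0.2934.

0.2934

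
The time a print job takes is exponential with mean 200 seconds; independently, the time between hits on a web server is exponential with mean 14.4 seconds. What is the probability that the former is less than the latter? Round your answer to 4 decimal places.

0.0672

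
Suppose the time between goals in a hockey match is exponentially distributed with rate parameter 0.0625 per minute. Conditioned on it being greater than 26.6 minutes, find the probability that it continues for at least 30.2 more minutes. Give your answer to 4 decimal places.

P(X > s+t | X > s) = e^(−λ(s+t))/e^(−λs) = e^(−λt), independent of s = 26.6.
P(X > 30.2) = e^(−1.8875) ≈ 0.1514.

0.1514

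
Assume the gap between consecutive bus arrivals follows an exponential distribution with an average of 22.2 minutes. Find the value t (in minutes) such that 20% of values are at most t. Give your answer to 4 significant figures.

4.954

The rate is λ = 1/22.2 = 0.045045 per minute.
Set 1 − e^(−λt) = 0.2, so t = −ln(0.8)/λ = 0.22314/0.045045 ≈ 4.95379 minutes.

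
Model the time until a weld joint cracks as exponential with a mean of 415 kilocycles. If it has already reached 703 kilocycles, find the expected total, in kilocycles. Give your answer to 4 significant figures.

The rate is λ = 1/415 = 0.00240964 per kilocycle.
By memorylessness, E[X | X > 703] = 703 + 1/λ = 703 + 415 = 1118 kilocycles.

1118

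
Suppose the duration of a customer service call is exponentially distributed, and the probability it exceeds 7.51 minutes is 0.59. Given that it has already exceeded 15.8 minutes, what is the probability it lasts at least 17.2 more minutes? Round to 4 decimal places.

0.2987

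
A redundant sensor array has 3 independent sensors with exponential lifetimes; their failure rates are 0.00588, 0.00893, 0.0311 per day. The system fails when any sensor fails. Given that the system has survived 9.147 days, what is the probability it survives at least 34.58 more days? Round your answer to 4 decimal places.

Time to first failure ~ Exp(Σλ) with Σλ = 0.04591.
By memorylessness, P(T > 9.147+34.58 | T > 9.147) = P(T > 34.58) = e^(−0.04591·34.58) ≈ 0.2044.

0.2044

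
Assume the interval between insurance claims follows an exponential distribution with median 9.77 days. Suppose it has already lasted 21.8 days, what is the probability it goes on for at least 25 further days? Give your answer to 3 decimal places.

For an exponential, median = ln(2)/λ, so λ = ln 2 / 9.77 = 0.0709465 per day.
The exponential is memoryless, so the remaining time is again Exp(λ): the condition X > 21.8 is irrelevant.
P(X > 25) = e^(−1.7737) ≈ 0.170.

0.170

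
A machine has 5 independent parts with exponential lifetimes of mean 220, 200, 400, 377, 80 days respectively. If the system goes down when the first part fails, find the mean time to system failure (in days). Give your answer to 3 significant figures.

The first failure time is exponential with rate Σλ_i = 1/220 + 1/200 + 1/400 + 1/377 + 1/80 = 0.027198 per day.
E[min] = 1/Σλ = 1/0.027198 = 36.7674 days.

36.8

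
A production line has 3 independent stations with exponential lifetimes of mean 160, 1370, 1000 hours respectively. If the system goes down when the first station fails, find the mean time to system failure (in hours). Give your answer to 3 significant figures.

The first failure time is exponential with rate Σλ_i = 1/160 + 1/1370 + 1/1000 = 0.00797993 per hour.
E[min] = 1/Σλ = 1/0.00797993 = 125.314 hours.

125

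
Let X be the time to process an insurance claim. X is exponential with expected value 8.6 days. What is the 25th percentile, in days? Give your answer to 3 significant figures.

The rate is λ = 1/8.6 = 0.116279 per day.
Set 1 − e^(−λt) = 0.25, so t = −ln(0.75)/λ = 0.28768/0.116279 ≈ 2.47407 days.

2.47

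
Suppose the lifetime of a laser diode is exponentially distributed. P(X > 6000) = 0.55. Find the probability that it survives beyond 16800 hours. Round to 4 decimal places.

0.1875

e^(−λ·6000) = 0.55 ⇒ λ = −ln(0.55)/6000 = 0.0000996395.
P(X > 16800) = e^(−0.0000996395·16800) = e^(−1.6739) ≈ 0.1875.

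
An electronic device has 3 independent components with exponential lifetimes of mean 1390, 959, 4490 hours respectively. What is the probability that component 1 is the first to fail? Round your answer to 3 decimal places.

Rates: λ_i = 1/mean_i → 0.000719424, 0.00104275, 0.000222717; Σλ = 0.00198489.
P(component 1 first) = λ_1/Σλ = 0.000719424/0.00198489 ≈ 0.362.

0.362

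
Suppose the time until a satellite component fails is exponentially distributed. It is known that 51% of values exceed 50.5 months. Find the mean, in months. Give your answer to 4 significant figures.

75.00

e^(−λ·50.5) = 0.51 ⇒ λ = −ln(0.51)/50.5 = 0.0133336.
Mean = 1/λ = 74.9988 months.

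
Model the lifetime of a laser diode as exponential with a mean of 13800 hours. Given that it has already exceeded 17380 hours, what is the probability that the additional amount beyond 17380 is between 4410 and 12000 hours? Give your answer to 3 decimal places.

0.307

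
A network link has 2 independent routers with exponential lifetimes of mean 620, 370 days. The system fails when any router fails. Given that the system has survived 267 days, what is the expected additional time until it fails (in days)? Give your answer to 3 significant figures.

232

First-failure rate Σλ = 1/620 + 1/370 = 0.00431561.
By memorylessness the expected residual is 1/Σλ = 231.717 days, regardless of the 267 already elapsed.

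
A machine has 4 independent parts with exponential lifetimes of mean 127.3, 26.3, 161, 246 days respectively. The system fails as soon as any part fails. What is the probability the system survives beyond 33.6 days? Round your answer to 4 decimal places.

The first failure time is exponential with rate Σλ_i = 1/127.3 + 1/26.3 + 1/161 + 1/246 = 0.0561545 per day.
P(min > 33.6) = e^(−0.0561545·33.6) = e^(−1.8868) ≈ 0.1516.

0.1516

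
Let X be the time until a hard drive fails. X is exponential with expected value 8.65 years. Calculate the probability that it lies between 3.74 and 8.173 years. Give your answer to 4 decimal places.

The rate is λ = 1/8.65 = 0.115607 per year.
P(3.74 < X < 8.173) = e^(−λ·3.74) − e^(−λ·8.173) = 0.64897 − 0.38874 ≈ 0.2602.

0.2602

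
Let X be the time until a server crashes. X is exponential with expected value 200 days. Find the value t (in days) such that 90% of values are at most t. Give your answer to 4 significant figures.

460.5

The rate is λ = 1/200 = 0.005 per day.
Set 1 − e^(−λt) = 0.9, so t = −ln(0.1)/λ = 2.3026/0.005 ≈ 460.517 days.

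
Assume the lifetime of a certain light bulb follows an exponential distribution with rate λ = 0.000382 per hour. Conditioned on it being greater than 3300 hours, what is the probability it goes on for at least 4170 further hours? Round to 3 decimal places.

0.203

By the memoryless property, P(X > 3300+4170 | X > 3300) = P(X > 4170).
P(X > 4170) = e^(−1.5929) ≈ 0.203.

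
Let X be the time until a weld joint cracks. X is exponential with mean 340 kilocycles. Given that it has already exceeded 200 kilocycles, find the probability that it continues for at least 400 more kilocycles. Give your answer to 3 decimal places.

The rate is λ = 1/340 = 0.00294118 per kilocycle.
P(X > s+t | X > s) = e^(−λ(s+t))/e^(−λs) = e^(−λt), independent of s = 200.
P(X > 400) = e^(−1.1765) ≈ 0.308.

0.308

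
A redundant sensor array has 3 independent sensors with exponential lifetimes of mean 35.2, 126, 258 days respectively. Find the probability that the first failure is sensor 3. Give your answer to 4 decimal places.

Rates: λ_i = 1/mean_i → 0.0284091, 0.00793651, 0.00387597; Σλ = 0.0402216.
P(sensor 3 first) = λ_3/Σλ = 0.00387597/0.0402216 ≈ 0.0964.

0.0964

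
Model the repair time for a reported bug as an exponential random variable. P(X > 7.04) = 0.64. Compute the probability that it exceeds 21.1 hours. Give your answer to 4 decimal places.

0.2625

e^(−λ·7.04) = 0.64 ⇒ λ = −ln(0.64)/7.04 = 0.0633931.
P(X > 21.1) = e^(−0.0633931·21.1) = e^(−1.3376) ≈ 0.2625.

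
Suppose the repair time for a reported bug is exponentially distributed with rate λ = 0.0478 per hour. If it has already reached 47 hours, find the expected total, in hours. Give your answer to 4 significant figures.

By memorylessness, E[X | X > 47] = 47 + 1/λ = 47 + 20.9205 = 67.9205 hours.

67.92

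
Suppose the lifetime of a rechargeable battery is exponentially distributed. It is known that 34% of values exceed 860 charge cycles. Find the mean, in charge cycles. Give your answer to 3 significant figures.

797

e^(−λ·860) = 0.34 ⇒ λ = −ln(0.34)/860 = 0.00125443.
Mean = 1/λ = 797.175 charge cycles.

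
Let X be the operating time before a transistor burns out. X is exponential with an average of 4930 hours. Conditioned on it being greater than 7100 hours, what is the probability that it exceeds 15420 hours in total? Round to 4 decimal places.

0.1850

The rate is λ = 1/4930 = 0.00020284 per hour.
By the memoryless property, P(X > 7100+8320 | X > 7100) = P(X > 8320).
P(X > 8320) = e^(−1.6876) ≈ 0.1850.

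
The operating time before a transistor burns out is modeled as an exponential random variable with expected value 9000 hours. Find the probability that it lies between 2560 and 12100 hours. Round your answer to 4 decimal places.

0.4917

The rate is λ = 1/9000 = 0.000111111 per hour.
P(2560 < X < 12100) = e^(−λ·2560) − e^(−λ·12100) = 0.75243 − 0.26068 ≈ 0.4917.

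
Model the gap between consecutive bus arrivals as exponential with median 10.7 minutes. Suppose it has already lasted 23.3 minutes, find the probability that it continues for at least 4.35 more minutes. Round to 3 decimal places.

0.754

For an exponential, median = ln(2)/λ, so λ = ln 2 / 10.7 = 0.0647801 per minute.
By the memoryless property, P(X > 23.3+4.35 | X > 23.3) = P(X > 4.35).
P(X > 4.35) = e^(−0.28179) ≈ 0.754.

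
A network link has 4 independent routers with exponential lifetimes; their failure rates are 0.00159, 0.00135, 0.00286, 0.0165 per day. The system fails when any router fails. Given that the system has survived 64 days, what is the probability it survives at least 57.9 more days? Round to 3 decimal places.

0.275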